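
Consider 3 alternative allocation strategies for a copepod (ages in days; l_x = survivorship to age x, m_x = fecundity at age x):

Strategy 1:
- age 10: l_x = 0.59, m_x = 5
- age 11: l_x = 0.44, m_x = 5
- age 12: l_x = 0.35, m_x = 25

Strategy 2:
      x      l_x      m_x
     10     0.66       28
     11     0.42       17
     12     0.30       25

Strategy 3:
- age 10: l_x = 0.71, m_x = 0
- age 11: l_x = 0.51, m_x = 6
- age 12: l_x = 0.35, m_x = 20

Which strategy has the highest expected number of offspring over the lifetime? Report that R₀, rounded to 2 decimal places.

Strategy 1: R₀ = 0.59×5 + 0.44×5 + 0.35×25 = 13.9000
Strategy 2: R₀ = 0.66×28 + 0.42×17 + 0.30×25 = 33.1200
Strategy 3: R₀ = 0.71×0 + 0.51×6 + 0.35×20 = 10.0600
Highest R₀: strategy 2 with 33.1200.

33.12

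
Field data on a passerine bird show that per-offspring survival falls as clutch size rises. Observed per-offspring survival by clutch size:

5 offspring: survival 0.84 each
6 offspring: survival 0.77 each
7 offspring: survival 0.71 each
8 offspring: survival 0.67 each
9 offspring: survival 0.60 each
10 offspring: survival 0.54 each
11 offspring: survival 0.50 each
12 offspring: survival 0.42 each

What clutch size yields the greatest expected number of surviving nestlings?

11

Expected surviving nestlings = c × s(c):
  c=5: 5 × 0.84 = 4.200
  c=6: 6 × 0.77 = 4.620
  c=7: 7 × 0.71 = 4.970
  c=8: 8 × 0.67 = 5.360
  c=9: 9 × 0.60 = 5.400
  c=10: 10 × 0.54 = 5.400
  c=11: 11 × 0.50 = 5.500
  c=12: 12 × 0.42 = 5.040
Maximum at c = 11 (5.500 surviving nestlings).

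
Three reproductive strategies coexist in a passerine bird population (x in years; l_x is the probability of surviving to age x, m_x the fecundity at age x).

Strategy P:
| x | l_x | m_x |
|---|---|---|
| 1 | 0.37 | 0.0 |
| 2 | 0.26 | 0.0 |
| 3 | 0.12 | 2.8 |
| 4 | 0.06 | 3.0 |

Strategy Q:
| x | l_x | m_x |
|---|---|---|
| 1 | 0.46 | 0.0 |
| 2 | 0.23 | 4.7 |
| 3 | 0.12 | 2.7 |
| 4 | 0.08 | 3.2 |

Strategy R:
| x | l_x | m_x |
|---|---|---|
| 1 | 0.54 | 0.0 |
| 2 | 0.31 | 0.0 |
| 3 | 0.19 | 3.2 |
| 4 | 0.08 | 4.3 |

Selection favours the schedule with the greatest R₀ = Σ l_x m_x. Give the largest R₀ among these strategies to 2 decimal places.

Strategy P: R₀ = 0.37×0.0 + 0.26×0.0 + 0.12×2.8 + 0.06×3.0 = 0.5160
Strategy Q: R₀ = 0.46×0.0 + 0.23×4.7 + 0.12×2.7 + 0.08×3.2 = 1.6610
Strategy R: R₀ = 0.54×0.0 + 0.31×0.0 + 0.19×3.2 + 0.08×4.3 = 0.9520
Highest R₀: strategy Q with 1.6610.

1.66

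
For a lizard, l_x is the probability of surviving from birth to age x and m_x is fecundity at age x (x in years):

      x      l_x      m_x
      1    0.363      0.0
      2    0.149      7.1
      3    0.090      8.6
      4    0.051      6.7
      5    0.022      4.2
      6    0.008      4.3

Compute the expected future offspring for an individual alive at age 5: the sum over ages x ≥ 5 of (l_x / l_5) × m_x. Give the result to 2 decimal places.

5.76

l_5 = 0.022. Conditional survival from age 5 to x is l_x / l_5.
  x=5: (0.022/0.022) × 4.2 = 4.2000
  x=6: (0.008/0.022) × 4.3 = 1.5636
Sum = 4.2000 + 1.5636 = 5.7636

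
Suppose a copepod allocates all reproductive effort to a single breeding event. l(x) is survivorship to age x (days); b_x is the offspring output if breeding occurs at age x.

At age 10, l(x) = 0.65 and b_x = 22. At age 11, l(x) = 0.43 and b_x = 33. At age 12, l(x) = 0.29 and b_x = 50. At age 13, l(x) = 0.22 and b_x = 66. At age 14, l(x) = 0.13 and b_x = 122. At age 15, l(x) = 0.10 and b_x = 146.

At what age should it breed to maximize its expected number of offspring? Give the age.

14

Expected offspring if breeding at age x = l(x) × b_x:
  age 10: 0.65 × 22 = 14.300
  age 11: 0.43 × 33 = 14.190
  age 12: 0.29 × 50 = 14.500
  age 13: 0.22 × 66 = 14.520
  age 14: 0.13 × 122 = 15.860
  age 15: 0.10 × 146 = 14.600
Maximum at age 14 (15.860).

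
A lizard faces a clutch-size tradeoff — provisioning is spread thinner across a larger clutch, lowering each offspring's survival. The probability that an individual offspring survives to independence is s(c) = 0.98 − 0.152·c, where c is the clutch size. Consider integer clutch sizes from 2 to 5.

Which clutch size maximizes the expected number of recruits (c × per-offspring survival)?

Expected recruits = c × s(c):
  c=2: 2 × 0.676 = 1.352
  c=3: 3 × 0.524 = 1.572
  c=4: 4 × 0.372 = 1.488
  c=5: 5 × 0.220 = 1.100
Maximum at c = 3 (1.572 recruits).

3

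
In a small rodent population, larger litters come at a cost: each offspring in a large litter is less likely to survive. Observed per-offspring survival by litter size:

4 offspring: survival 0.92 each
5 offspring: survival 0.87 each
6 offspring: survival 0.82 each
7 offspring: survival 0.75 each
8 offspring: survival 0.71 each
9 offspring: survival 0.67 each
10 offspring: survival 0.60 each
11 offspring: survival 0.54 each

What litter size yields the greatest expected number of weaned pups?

9

Expected weaned pups = c × s(c):
  c=4: 4 × 0.92 = 3.680
  c=5: 5 × 0.87 = 4.350
  c=6: 6 × 0.82 = 4.920
  c=7: 7 × 0.75 = 5.250
  c=8: 8 × 0.71 = 5.680
  c=9: 9 × 0.67 = 6.030
  c=10: 10 × 0.60 = 6.000
  c=11: 11 × 0.54 = 5.940
Maximum at c = 9 (6.030 weaned pups).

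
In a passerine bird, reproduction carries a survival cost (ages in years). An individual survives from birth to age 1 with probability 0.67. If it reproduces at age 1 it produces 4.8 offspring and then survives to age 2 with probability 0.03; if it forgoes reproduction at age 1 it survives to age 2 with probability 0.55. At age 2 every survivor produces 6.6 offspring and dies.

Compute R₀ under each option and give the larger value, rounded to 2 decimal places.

3.35

breed at age 1: R₀ = 0.67 × (4.8 + 0.03 × 6.6) = 0.67 × 4.9980 = 3.3487
delay to age 2: R₀ = 0.67 × (0.55 × 6.6) = 0.67 × 3.6300 = 2.4321
Higher: breed at age 1 (3.3487).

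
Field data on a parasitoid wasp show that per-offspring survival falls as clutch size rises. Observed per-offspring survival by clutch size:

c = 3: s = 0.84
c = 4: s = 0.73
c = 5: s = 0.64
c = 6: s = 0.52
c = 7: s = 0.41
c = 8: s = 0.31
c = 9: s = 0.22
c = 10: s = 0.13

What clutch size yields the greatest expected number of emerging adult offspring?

5

Expected emerging adult offspring = c × s(c):
  c=3: 3 × 0.84 = 2.520
  c=4: 4 × 0.73 = 2.920
  c=5: 5 × 0.64 = 3.200
  c=6: 6 × 0.52 = 3.120
  c=7: 7 × 0.41 = 2.870
  c=8: 8 × 0.31 = 2.480
  c=9: 9 × 0.22 = 1.980
  c=10: 10 × 0.13 = 1.300
Maximum at c = 5 (3.200 emerging adult offspring).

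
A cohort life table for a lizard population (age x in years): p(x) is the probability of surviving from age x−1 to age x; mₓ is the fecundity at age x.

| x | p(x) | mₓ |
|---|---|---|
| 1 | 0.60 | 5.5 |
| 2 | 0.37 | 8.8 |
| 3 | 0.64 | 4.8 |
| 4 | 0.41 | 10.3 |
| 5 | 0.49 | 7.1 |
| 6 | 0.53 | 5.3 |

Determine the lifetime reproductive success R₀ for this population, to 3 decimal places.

6.818

Survivorship from birth: l_x = p_1·p_2·…·p_x.
  l_1 = 0.60000
  l_2 = 0.22200
  l_3 = 0.14208
  l_4 = 0.05825
  l_5 = 0.02854
  l_6 = 0.01513
R₀ = Σ l_x mₓ:
  age 1: 0.60000 × 5.5 = 3.3000
  age 2: 0.22200 × 8.8 = 1.9536
  age 3: 0.14208 × 4.8 = 0.6820
  age 4: 0.05825 × 10.3 = 0.6000
  age 5: 0.02854 × 7.1 = 0.2026
  age 6: 0.01513 × 5.3 = 0.0802
R₀ = 3.3000 + 1.9536 + 0.6820 + 0.6000 + 0.2026 + 0.0802 = 6.8184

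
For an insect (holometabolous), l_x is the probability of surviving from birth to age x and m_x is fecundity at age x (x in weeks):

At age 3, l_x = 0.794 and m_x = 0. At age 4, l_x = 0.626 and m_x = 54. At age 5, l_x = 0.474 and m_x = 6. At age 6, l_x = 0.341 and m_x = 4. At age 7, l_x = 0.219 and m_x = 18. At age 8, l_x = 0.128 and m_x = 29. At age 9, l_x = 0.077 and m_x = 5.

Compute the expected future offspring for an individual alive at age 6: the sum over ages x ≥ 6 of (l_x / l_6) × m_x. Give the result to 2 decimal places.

27.57

l_6 = 0.341. Conditional survival from age 6 to x is l_x / l_6.
  x=6: (0.341/0.341) × 4 = 4.0000
  x=7: (0.219/0.341) × 18 = 11.5601
  x=8: (0.128/0.341) × 29 = 10.8856
  x=9: (0.077/0.341) × 5 = 1.1290
Sum = 4.0000 + 11.5601 + 10.8856 + 1.1290 = 27.5748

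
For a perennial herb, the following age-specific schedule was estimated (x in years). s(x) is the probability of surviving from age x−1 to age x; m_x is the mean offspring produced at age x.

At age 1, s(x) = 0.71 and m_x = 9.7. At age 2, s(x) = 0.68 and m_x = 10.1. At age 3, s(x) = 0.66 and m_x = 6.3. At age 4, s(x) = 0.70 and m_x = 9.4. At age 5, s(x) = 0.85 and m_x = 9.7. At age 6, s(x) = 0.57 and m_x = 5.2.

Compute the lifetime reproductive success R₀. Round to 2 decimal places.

Survivorship from birth: l_x = s_1·s_2·…·s_x.
  l_1 = 0.71000
  l_2 = 0.48280
  l_3 = 0.31865
  l_4 = 0.22305
  l_5 = 0.18960
  l_6 = 0.10807
R₀ = Σ l_x m_x:
  age 1: 0.71000 × 9.7 = 6.8870
  age 2: 0.48280 × 10.1 = 4.8763
  age 3: 0.31865 × 6.3 = 2.0075
  age 4: 0.22305 × 9.4 = 2.0967
  age 5: 0.18960 × 9.7 = 1.8391
  age 6: 0.10807 × 5.2 = 0.5620
R₀ = 6.8870 + 4.8763 + 2.0075 + 2.0967 + 1.8391 + 0.5620 = 18.2685

18.27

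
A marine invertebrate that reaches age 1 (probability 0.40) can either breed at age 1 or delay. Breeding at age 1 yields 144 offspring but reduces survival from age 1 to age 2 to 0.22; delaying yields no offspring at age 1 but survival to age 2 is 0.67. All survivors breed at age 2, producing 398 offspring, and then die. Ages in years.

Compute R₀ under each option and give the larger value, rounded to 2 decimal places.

106.66

breed at age 1: R₀ = 0.40 × (144 + 0.22 × 398) = 0.40 × 231.5600 = 92.6240
delay to age 2: R₀ = 0.40 × (0.67 × 398) = 0.40 × 266.6600 = 106.6640
Higher: delay to age 2 (106.6640).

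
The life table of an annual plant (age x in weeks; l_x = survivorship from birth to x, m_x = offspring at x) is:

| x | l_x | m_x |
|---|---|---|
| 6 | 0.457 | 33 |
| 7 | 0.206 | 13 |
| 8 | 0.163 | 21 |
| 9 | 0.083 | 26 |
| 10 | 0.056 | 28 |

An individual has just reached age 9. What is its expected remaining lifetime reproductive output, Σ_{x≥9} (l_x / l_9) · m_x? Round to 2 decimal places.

l_9 = 0.083. Conditional survival from age 9 to x is l_x / l_9.
  x=9: (0.083/0.083) × 26 = 26.0000
  x=10: (0.056/0.083) × 28 = 18.8916
Sum = 26.0000 + 18.8916 = 44.8916

44.89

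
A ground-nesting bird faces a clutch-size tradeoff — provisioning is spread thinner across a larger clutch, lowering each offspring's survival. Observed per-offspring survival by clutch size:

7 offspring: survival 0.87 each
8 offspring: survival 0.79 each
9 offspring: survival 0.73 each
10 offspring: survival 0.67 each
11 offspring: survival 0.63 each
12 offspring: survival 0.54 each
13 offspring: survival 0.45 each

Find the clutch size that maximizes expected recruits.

Expected recruits = c × s(c):
  c=7: 7 × 0.87 = 6.090
  c=8: 8 × 0.79 = 6.320
  c=9: 9 × 0.73 = 6.570
  c=10: 10 × 0.67 = 6.700
  c=11: 11 × 0.63 = 6.930
  c=12: 12 × 0.54 = 6.480
  c=13: 13 × 0.45 = 5.850
Maximum at c = 11 (6.930 recruits).

11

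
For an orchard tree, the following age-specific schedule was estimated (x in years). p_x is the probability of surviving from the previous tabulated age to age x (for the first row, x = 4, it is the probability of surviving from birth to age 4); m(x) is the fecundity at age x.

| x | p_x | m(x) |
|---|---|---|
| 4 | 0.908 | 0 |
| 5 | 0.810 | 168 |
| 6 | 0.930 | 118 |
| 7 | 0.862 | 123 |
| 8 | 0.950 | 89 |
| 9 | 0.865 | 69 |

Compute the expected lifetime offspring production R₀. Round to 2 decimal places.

360.08

Survivorship from birth: l_x = p_4·p_5·…·p_x.
  l_4 = 0.90800
  l_5 = 0.73548
  l_6 = 0.68400
  l_7 = 0.58960
  l_8 = 0.56012
  l_9 = 0.48451
R₀ = Σ l_x m(x):
  age 4: 0.90800 × 0 = 0.0000
  age 5: 0.73548 × 168 = 123.5606
  age 6: 0.68400 × 118 = 80.7120
  age 7: 0.58960 × 123 = 72.5208
  age 8: 0.56012 × 89 = 49.8507
  age 9: 0.48451 × 69 = 33.4312
R₀ = 0.0000 + 123.5606 + 80.7120 + 72.5208 + 49.8507 + 33.4312 = 360.0753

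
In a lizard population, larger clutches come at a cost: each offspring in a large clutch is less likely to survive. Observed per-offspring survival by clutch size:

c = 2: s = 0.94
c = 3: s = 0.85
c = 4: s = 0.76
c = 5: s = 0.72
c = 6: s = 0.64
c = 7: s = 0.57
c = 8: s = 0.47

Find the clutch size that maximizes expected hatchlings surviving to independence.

7

Expected hatchlings surviving to independence = c × s(c):
  c=2: 2 × 0.94 = 1.880
  c=3: 3 × 0.85 = 2.550
  c=4: 4 × 0.76 = 3.040
  c=5: 5 × 0.72 = 3.600
  c=6: 6 × 0.64 = 3.840
  c=7: 7 × 0.57 = 3.990
  c=8: 8 × 0.47 = 3.760
Maximum at c = 7 (3.990 hatchlings surviving to independence).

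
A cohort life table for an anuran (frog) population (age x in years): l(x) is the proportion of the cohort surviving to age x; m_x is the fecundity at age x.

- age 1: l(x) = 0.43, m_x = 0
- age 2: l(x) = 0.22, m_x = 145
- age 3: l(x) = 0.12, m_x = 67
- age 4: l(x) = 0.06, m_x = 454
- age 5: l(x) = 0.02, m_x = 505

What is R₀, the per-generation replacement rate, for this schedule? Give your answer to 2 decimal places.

77.28

R₀ = Σ l(x) m_x:
  age 1: 0.43 × 0 = 0.0000
  age 2: 0.22 × 145 = 31.9000
  age 3: 0.12 × 67 = 8.0400
  age 4: 0.06 × 454 = 27.2400
  age 5: 0.02 × 505 = 10.1000
R₀ = 0.0000 + 31.9000 + 8.0400 + 27.2400 + 10.1000 = 77.2800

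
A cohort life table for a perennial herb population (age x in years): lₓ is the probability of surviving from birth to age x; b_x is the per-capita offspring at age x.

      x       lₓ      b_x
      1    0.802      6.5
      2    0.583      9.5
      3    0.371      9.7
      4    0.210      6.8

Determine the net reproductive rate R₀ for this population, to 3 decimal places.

15.778

R₀ = Σ lₓ b_x:
  age 1: 0.802 × 6.5 = 5.2130
  age 2: 0.583 × 9.5 = 5.5385
  age 3: 0.371 × 9.7 = 3.5987
  age 4: 0.210 × 6.8 = 1.4280
R₀ = 5.2130 + 5.5385 + 3.5987 + 1.4280 = 15.7782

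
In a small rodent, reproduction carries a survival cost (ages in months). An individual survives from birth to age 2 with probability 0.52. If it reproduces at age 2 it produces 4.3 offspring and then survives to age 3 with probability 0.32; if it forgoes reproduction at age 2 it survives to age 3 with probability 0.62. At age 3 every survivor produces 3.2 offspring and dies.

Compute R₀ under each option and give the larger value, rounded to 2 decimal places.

breed at age 2: R₀ = 0.52 × (4.3 + 0.32 × 3.2) = 0.52 × 5.3240 = 2.7685
delay to age 3: R₀ = 0.52 × (0.62 × 3.2) = 0.52 × 1.9840 = 1.0317
Higher: breed at age 2 (2.7685).

2.77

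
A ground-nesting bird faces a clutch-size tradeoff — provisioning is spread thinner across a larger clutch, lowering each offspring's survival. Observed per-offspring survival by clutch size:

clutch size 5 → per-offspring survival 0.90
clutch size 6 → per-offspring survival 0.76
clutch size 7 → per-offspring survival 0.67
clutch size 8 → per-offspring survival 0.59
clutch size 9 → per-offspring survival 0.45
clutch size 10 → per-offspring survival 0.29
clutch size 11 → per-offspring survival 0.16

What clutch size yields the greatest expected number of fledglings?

8

Expected fledglings = c × s(c):
  c=5: 5 × 0.90 = 4.500
  c=6: 6 × 0.76 = 4.560
  c=7: 7 × 0.67 = 4.690
  c=8: 8 × 0.59 = 4.720
  c=9: 9 × 0.45 = 4.050
  c=10: 10 × 0.29 = 2.900
  c=11: 11 × 0.16 = 1.760
Maximum at c = 8 (4.720 fledglings).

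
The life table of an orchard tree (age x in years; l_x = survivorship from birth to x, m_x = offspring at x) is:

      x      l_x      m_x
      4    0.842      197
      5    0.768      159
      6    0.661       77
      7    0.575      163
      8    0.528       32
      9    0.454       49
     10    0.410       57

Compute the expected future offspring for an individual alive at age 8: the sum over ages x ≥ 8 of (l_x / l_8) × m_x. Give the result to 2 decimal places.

118.39

l_8 = 0.528. Conditional survival from age 8 to x is l_x / l_8.
  x=8: (0.528/0.528) × 32 = 32.0000
  x=9: (0.454/0.528) × 49 = 42.1326
  x=10: (0.410/0.528) × 57 = 44.2614
Sum = 32.0000 + 42.1326 + 44.2614 = 118.3939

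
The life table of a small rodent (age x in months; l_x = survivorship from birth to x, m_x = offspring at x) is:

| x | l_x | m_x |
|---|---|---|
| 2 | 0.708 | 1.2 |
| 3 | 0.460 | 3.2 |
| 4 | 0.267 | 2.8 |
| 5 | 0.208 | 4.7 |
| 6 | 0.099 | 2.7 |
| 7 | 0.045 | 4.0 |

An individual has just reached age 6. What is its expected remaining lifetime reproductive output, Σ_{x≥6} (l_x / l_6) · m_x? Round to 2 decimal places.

4.52

l_6 = 0.099. Conditional survival from age 6 to x is l_x / l_6.
  x=6: (0.099/0.099) × 2.7 = 2.7000
  x=7: (0.045/0.099) × 4.0 = 1.8182
Sum = 2.7000 + 1.8182 = 4.5182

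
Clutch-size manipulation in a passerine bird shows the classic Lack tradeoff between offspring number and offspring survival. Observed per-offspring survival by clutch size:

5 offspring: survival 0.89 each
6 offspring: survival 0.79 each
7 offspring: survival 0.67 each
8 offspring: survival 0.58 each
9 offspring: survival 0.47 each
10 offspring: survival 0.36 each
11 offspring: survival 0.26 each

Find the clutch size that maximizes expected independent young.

Expected independent young = c × s(c):
  c=5: 5 × 0.89 = 4.450
  c=6: 6 × 0.79 = 4.740
  c=7: 7 × 0.67 = 4.690
  c=8: 8 × 0.58 = 4.640
  c=9: 9 × 0.47 = 4.230
  c=10: 10 × 0.36 = 3.600
  c=11: 11 × 0.26 = 2.860
Maximum at c = 6 (4.740 independent young).

6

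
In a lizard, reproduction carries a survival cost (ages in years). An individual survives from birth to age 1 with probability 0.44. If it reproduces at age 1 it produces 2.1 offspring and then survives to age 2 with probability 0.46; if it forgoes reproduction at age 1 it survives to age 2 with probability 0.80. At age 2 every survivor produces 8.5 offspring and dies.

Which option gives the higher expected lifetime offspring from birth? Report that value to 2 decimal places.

breed at age 1: R₀ = 0.44 × (2.1 + 0.46 × 8.5) = 0.44 × 6.0100 = 2.6444
delay to age 2: R₀ = 0.44 × (0.80 × 8.5) = 0.44 × 6.8000 = 2.9920
Higher: delay to age 2 (2.9920).

2.99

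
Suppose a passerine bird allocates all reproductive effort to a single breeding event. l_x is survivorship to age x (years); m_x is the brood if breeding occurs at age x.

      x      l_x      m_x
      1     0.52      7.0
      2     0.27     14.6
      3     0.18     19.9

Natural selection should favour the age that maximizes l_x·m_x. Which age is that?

2

Expected offspring if breeding at age x = l_x × m_x:
  age 1: 0.52 × 7.0 = 3.640
  age 2: 0.27 × 14.6 = 3.942
  age 3: 0.18 × 19.9 = 3.582
Maximum at age 2 (3.942).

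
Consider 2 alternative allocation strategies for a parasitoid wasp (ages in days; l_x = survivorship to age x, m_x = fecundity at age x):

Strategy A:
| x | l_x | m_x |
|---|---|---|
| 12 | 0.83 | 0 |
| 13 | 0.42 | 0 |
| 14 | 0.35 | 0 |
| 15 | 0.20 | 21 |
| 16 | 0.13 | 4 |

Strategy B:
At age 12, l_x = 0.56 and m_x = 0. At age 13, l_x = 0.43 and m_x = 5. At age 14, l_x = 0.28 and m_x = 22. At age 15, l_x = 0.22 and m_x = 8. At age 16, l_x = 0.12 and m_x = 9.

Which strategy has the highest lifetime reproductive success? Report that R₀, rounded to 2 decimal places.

Strategy A: R₀ = 0.83×0 + 0.42×0 + 0.35×0 + 0.20×21 + 0.13×4 = 4.7200
Strategy B: R₀ = 0.56×0 + 0.43×5 + 0.28×22 + 0.22×8 + 0.12×9 = 11.1500
Highest R₀: strategy B with 11.1500.

11.15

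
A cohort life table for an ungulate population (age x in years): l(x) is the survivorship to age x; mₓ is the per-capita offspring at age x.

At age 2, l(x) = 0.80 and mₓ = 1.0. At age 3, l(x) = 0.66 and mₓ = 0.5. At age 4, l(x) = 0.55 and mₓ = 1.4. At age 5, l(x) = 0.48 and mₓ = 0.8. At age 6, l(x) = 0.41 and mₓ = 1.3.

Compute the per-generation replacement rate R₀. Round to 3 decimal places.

R₀ = Σ l(x) mₓ:
  age 2: 0.80 × 1.0 = 0.8000
  age 3: 0.66 × 0.5 = 0.3300
  age 4: 0.55 × 1.4 = 0.7700
  age 5: 0.48 × 0.8 = 0.3840
  age 6: 0.41 × 1.3 = 0.5330
R₀ = 0.8000 + 0.3300 + 0.7700 + 0.3840 + 0.5330 = 2.8170

2.817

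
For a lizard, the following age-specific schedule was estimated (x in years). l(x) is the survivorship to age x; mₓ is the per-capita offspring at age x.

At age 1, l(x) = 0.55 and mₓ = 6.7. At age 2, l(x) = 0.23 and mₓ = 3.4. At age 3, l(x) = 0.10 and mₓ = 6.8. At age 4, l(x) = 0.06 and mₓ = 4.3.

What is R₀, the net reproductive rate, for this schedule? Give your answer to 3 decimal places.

5.405

R₀ = Σ l(x) mₓ:
  age 1: 0.55 × 6.7 = 3.6850
  age 2: 0.23 × 3.4 = 0.7820
  age 3: 0.10 × 6.8 = 0.6800
  age 4: 0.06 × 4.3 = 0.2580
R₀ = 3.6850 + 0.7820 + 0.6800 + 0.2580 = 5.4050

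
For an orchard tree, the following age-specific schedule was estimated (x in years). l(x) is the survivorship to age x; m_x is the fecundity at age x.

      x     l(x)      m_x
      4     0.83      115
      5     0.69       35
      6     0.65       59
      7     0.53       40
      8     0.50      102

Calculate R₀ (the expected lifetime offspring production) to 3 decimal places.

230.150

R₀ = Σ l(x) m_x:
  age 4: 0.83 × 115 = 95.4500
  age 5: 0.69 × 35 = 24.1500
  age 6: 0.65 × 59 = 38.3500
  age 7: 0.53 × 40 = 21.2000
  age 8: 0.50 × 102 = 51.0000
R₀ = 95.4500 + 24.1500 + 38.3500 + 21.2000 + 51.0000 = 230.1500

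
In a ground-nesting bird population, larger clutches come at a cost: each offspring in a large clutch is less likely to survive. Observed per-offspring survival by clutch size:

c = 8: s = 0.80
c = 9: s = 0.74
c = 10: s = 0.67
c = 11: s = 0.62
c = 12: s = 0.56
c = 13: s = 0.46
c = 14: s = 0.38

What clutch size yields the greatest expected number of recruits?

Expected recruits = c × s(c):
  c=8: 8 × 0.80 = 6.400
  c=9: 9 × 0.74 = 6.660
  c=10: 10 × 0.67 = 6.700
  c=11: 11 × 0.62 = 6.820
  c=12: 12 × 0.56 = 6.720
  c=13: 13 × 0.46 = 5.980
  c=14: 14 × 0.38 = 5.320
Maximum at c = 11 (6.820 recruits).

11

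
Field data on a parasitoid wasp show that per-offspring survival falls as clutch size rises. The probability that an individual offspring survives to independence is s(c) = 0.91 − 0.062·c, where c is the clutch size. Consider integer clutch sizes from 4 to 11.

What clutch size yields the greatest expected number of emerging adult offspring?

Expected emerging adult offspring = c × s(c):
  c=4: 4 × 0.662 = 2.648
  c=5: 5 × 0.600 = 3.000
  c=6: 6 × 0.538 = 3.228
  c=7: 7 × 0.476 = 3.332
  c=8: 8 × 0.414 = 3.312
  c=9: 9 × 0.352 = 3.168
  c=10: 10 × 0.290 = 2.900
  c=11: 11 × 0.228 = 2.508
Maximum at c = 7 (3.332 emerging adult offspring).

7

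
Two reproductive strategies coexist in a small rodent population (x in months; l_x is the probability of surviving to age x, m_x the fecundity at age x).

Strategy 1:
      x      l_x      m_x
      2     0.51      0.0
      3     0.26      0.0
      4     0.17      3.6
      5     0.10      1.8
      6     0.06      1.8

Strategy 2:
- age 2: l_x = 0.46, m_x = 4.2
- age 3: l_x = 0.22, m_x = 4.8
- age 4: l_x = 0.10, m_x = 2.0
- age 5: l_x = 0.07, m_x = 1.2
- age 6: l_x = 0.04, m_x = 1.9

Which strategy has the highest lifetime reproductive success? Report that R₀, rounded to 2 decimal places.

Strategy 1: R₀ = 0.51×0.0 + 0.26×0.0 + 0.17×3.6 + 0.10×1.8 + 0.06×1.8 = 0.9000
Strategy 2: R₀ = 0.46×4.2 + 0.22×4.8 + 0.10×2.0 + 0.07×1.2 + 0.04×1.9 = 3.3480
Highest R₀: strategy 2 with 3.3480.

3.35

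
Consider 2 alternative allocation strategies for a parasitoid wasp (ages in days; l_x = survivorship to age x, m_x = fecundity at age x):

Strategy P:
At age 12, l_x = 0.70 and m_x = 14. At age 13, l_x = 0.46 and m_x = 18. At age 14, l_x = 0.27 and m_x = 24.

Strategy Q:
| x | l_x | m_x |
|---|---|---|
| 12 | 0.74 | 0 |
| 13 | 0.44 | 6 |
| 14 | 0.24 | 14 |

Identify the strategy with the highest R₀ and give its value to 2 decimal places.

Strategy P: R₀ = 0.70×14 + 0.46×18 + 0.27×24 = 24.5600
Strategy Q: R₀ = 0.74×0 + 0.44×6 + 0.24×14 = 6.0000
Highest R₀: strategy P with 24.5600.

24.56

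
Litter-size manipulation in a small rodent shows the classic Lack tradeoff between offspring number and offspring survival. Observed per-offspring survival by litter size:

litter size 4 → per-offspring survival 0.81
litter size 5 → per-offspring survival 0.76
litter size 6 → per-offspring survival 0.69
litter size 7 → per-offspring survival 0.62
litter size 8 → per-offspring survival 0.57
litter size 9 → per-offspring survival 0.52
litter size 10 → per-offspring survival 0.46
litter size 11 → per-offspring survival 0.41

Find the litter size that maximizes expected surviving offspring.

Expected surviving offspring = c × s(c):
  c=4: 4 × 0.81 = 3.240
  c=5: 5 × 0.76 = 3.800
  c=6: 6 × 0.69 = 4.140
  c=7: 7 × 0.62 = 4.340
  c=8: 8 × 0.57 = 4.560
  c=9: 9 × 0.52 = 4.680
  c=10: 10 × 0.46 = 4.600
  c=11: 11 × 0.41 = 4.510
Maximum at c = 9 (4.680 surviving offspring).

9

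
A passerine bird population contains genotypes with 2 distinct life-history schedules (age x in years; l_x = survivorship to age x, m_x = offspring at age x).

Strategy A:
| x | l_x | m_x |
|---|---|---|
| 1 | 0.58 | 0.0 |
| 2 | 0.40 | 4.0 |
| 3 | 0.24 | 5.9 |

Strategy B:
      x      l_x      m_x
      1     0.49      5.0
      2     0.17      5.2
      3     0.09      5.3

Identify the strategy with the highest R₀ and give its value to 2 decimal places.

Strategy A: R₀ = 0.58×0.0 + 0.40×4.0 + 0.24×5.9 = 3.0160
Strategy B: R₀ = 0.49×5.0 + 0.17×5.2 + 0.09×5.3 = 3.8110
Highest R₀: strategy B with 3.8110.

3.81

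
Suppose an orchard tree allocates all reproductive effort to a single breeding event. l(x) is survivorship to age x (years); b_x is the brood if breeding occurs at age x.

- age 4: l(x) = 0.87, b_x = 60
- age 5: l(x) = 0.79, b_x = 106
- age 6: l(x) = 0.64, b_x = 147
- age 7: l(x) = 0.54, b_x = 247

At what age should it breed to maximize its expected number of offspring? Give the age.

Expected offspring if breeding at age x = l(x) × b_x:
  age 4: 0.87 × 60 = 52.200
  age 5: 0.79 × 106 = 83.740
  age 6: 0.64 × 147 = 94.080
  age 7: 0.54 × 247 = 133.380
Maximum at age 7 (133.380).

7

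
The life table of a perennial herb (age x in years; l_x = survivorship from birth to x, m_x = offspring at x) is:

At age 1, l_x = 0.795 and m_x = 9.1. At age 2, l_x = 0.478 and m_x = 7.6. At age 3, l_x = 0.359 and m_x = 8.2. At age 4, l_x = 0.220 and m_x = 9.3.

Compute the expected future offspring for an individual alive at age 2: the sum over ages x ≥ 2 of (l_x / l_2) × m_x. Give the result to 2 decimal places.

l_2 = 0.478. Conditional survival from age 2 to x is l_x / l_2.
  x=2: (0.478/0.478) × 7.6 = 7.6000
  x=3: (0.359/0.478) × 8.2 = 6.1586
  x=4: (0.220/0.478) × 9.3 = 4.2803
Sum = 7.6000 + 6.1586 + 4.2803 = 18.0389

18.04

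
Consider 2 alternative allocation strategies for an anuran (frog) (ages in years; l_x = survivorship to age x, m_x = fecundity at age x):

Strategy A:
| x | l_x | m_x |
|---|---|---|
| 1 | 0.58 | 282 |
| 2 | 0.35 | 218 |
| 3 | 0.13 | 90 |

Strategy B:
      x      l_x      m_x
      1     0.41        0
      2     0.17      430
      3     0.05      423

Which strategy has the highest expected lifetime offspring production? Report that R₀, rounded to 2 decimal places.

251.56

Strategy A: R₀ = 0.58×282 + 0.35×218 + 0.13×90 = 251.5600
Strategy B: R₀ = 0.41×0 + 0.17×430 + 0.05×423 = 94.2500
Highest R₀: strategy A with 251.5600.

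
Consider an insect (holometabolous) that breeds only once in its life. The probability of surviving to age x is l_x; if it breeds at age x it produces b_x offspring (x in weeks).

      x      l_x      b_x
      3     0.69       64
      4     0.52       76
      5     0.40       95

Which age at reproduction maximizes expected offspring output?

Expected offspring if breeding at age x = l_x × b_x:
  age 3: 0.69 × 64 = 44.160
  age 4: 0.52 × 76 = 39.520
  age 5: 0.40 × 95 = 38.000
Maximum at age 3 (44.160).

3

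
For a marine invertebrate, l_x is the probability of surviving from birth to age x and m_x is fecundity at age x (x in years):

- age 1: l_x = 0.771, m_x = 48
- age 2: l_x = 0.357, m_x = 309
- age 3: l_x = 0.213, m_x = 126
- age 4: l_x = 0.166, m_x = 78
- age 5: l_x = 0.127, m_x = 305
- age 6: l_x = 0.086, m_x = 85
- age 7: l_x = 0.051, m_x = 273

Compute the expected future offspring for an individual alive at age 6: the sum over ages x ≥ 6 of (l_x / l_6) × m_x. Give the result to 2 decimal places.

l_6 = 0.086. Conditional survival from age 6 to x is l_x / l_6.
  x=6: (0.086/0.086) × 85 = 85.0000
  x=7: (0.051/0.086) × 273 = 161.8953
Sum = 85.0000 + 161.8953 = 246.8953

246.90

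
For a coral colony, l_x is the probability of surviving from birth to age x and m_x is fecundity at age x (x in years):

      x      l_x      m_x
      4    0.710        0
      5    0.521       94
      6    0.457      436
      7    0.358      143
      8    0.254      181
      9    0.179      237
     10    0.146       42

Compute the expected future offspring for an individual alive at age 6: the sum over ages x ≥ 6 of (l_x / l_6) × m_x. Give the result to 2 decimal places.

l_6 = 0.457. Conditional survival from age 6 to x is l_x / l_6.
  x=6: (0.457/0.457) × 436 = 436.0000
  x=7: (0.358/0.457) × 143 = 112.0219
  x=8: (0.254/0.457) × 181 = 100.5996
  x=9: (0.179/0.457) × 237 = 92.8293
  x=10: (0.146/0.457) × 42 = 13.4179
Sum = 436.0000 + 112.0219 + 100.5996 + 92.8293 + 13.4179 = 754.8687

754.87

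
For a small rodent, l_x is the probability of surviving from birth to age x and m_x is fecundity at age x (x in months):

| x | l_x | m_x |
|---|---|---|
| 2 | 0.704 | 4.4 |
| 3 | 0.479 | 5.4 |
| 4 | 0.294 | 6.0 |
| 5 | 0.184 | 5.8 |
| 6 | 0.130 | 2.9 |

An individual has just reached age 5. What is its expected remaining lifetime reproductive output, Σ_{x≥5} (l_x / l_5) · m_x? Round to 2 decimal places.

7.85

l_5 = 0.184. Conditional survival from age 5 to x is l_x / l_5.
  x=5: (0.184/0.184) × 5.8 = 5.8000
  x=6: (0.130/0.184) × 2.9 = 2.0489
Sum = 5.8000 + 2.0489 = 7.8489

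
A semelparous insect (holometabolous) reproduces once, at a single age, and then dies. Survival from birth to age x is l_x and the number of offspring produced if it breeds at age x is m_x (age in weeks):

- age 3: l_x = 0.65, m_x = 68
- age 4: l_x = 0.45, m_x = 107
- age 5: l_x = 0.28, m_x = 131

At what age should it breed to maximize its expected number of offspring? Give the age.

Expected offspring if breeding at age x = l_x × m_x:
  age 3: 0.65 × 68 = 44.200
  age 4: 0.45 × 107 = 48.150
  age 5: 0.28 × 131 = 36.680
Maximum at age 4 (48.150).

4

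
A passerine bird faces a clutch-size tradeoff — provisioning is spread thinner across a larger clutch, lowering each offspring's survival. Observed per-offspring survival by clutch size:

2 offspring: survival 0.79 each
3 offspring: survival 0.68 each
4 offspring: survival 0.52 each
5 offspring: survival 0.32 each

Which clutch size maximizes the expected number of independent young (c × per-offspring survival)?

Expected independent young = c × s(c):
  c=2: 2 × 0.79 = 1.580
  c=3: 3 × 0.68 = 2.040
  c=4: 4 × 0.52 = 2.080
  c=5: 5 × 0.32 = 1.600
Maximum at c = 4 (2.080 independent young).

4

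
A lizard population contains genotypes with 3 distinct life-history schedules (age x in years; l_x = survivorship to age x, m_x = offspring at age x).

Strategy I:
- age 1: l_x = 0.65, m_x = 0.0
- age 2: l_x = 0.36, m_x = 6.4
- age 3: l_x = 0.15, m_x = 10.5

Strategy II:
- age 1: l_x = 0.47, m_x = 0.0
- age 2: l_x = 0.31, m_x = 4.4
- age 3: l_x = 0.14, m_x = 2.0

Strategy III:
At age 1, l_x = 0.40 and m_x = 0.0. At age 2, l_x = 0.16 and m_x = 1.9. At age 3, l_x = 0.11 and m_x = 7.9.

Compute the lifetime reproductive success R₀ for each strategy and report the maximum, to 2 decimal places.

Strategy I: R₀ = 0.65×0.0 + 0.36×6.4 + 0.15×10.5 = 3.8790
Strategy II: R₀ = 0.47×0.0 + 0.31×4.4 + 0.14×2.0 = 1.6440
Strategy III: R₀ = 0.40×0.0 + 0.16×1.9 + 0.11×7.9 = 1.1730
Highest R₀: strategy I with 3.8790.

3.88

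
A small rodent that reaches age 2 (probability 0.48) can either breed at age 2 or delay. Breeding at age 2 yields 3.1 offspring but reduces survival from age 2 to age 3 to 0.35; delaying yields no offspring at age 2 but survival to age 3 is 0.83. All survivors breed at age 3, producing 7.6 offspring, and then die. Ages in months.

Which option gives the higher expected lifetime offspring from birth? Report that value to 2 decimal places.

3.03

breed at age 2: R₀ = 0.48 × (3.1 + 0.35 × 7.6) = 0.48 × 5.7600 = 2.7648
delay to age 3: R₀ = 0.48 × (0.83 × 7.6) = 0.48 × 6.3080 = 3.0278
Higher: delay to age 3 (3.0278).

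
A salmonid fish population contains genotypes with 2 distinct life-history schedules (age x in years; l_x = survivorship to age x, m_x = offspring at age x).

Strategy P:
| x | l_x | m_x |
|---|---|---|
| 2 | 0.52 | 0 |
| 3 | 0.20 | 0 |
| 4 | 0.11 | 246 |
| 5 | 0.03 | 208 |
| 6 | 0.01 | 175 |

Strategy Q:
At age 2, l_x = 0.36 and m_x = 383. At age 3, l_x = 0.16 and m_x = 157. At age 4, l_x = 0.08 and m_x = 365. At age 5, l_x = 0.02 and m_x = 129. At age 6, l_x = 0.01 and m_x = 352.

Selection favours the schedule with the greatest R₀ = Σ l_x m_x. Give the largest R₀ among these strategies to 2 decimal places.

198.30

Strategy P: R₀ = 0.52×0 + 0.20×0 + 0.11×246 + 0.03×208 + 0.01×175 = 35.0500
Strategy Q: R₀ = 0.36×383 + 0.16×157 + 0.08×365 + 0.02×129 + 0.01×352 = 198.3000
Highest R₀: strategy Q with 198.3000.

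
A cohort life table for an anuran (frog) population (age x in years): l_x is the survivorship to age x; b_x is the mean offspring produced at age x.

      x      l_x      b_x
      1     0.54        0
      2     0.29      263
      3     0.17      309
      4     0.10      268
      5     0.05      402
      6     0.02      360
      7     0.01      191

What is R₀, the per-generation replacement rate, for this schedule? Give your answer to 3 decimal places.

R₀ = Σ l_x b_x:
  age 1: 0.54 × 0 = 0.0000
  age 2: 0.29 × 263 = 76.2700
  age 3: 0.17 × 309 = 52.5300
  age 4: 0.10 × 268 = 26.8000
  age 5: 0.05 × 402 = 20.1000
  age 6: 0.02 × 360 = 7.2000
  age 7: 0.01 × 191 = 1.9100
R₀ = 0.0000 + 76.2700 + 52.5300 + 26.8000 + 20.1000 + 7.2000 + 1.9100 = 184.8100

184.810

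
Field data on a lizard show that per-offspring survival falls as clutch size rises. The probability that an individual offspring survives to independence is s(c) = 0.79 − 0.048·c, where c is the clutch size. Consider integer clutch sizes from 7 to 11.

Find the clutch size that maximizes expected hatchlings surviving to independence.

Expected hatchlings surviving to independence = c × s(c):
  c=7: 7 × 0.454 = 3.178
  c=8: 8 × 0.406 = 3.248
  c=9: 9 × 0.358 = 3.222
  c=10: 10 × 0.310 = 3.100
  c=11: 11 × 0.262 = 2.882
Maximum at c = 8 (3.248 hatchlings surviving to independence).

8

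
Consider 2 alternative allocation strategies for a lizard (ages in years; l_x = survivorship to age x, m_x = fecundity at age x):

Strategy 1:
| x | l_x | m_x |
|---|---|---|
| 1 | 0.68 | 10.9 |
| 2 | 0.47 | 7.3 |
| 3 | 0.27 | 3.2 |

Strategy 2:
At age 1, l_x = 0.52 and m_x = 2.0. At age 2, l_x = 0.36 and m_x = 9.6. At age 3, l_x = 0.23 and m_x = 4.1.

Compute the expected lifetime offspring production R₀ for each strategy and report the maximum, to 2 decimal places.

11.71

Strategy 1: R₀ = 0.68×10.9 + 0.47×7.3 + 0.27×3.2 = 11.7070
Strategy 2: R₀ = 0.52×2.0 + 0.36×9.6 + 0.23×4.1 = 5.4390
Highest R₀: strategy 1 with 11.7070.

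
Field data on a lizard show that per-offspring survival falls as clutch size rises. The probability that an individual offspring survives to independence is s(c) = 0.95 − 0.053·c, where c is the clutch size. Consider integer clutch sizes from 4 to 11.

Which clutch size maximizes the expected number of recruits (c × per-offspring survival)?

9

Expected recruits = c × s(c):
  c=4: 4 × 0.738 = 2.952
  c=5: 5 × 0.685 = 3.425
  c=6: 6 × 0.632 = 3.792
  c=7: 7 × 0.579 = 4.053
  c=8: 8 × 0.526 = 4.208
  c=9: 9 × 0.473 = 4.257
  c=10: 10 × 0.420 = 4.200
  c=11: 11 × 0.367 = 4.037
Maximum at c = 9 (4.257 recruits).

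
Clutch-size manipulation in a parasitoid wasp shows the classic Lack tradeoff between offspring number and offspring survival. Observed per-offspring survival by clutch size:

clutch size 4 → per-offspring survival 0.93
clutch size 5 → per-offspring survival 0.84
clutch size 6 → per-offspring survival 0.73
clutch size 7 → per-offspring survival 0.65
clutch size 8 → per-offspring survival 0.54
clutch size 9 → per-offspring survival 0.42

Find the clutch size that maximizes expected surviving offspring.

7

Expected surviving offspring = c × s(c):
  c=4: 4 × 0.93 = 3.720
  c=5: 5 × 0.84 = 4.200
  c=6: 6 × 0.73 = 4.380
  c=7: 7 × 0.65 = 4.550
  c=8: 8 × 0.54 = 4.320
  c=9: 9 × 0.42 = 3.780
Maximum at c = 7 (4.550 surviving offspring).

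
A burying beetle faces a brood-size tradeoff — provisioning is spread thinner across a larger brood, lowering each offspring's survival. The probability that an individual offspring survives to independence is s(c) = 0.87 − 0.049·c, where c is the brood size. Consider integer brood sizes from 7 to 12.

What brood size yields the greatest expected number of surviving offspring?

9

Expected surviving offspring = c × s(c):
  c=7: 7 × 0.527 = 3.689
  c=8: 8 × 0.478 = 3.824
  c=9: 9 × 0.429 = 3.861
  c=10: 10 × 0.380 = 3.800
  c=11: 11 × 0.331 = 3.641
  c=12: 12 × 0.282 = 3.384
Maximum at c = 9 (3.861 surviving offspring).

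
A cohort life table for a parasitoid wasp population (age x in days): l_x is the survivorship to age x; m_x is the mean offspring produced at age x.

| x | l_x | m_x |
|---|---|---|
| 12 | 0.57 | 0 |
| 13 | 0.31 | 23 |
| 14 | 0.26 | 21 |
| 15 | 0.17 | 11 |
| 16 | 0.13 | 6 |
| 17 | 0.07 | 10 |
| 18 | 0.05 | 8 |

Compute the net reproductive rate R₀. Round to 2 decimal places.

16.34

R₀ = Σ l_x m_x:
  age 12: 0.57 × 0 = 0.0000
  age 13: 0.31 × 23 = 7.1300
  age 14: 0.26 × 21 = 5.4600
  age 15: 0.17 × 11 = 1.8700
  age 16: 0.13 × 6 = 0.7800
  age 17: 0.07 × 10 = 0.7000
  age 18: 0.05 × 8 = 0.4000
R₀ = 0.0000 + 7.1300 + 5.4600 + 1.8700 + 0.7800 + 0.7000 + 0.4000 = 16.3400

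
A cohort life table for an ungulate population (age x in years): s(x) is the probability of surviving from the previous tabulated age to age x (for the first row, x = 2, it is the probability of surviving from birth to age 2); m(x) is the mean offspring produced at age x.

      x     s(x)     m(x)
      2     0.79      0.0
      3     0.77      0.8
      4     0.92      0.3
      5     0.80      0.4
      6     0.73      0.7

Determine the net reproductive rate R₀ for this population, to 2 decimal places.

1.06

Survivorship from birth: l_x = s_2·s_3·…·s_x.
  l_2 = 0.79000
  l_3 = 0.60830
  l_4 = 0.55964
  l_5 = 0.44771
  l_6 = 0.32683
R₀ = Σ l_x m(x):
  age 2: 0.79000 × 0.0 = 0.0000
  age 3: 0.60830 × 0.8 = 0.4866
  age 4: 0.55964 × 0.3 = 0.1679
  age 5: 0.44771 × 0.4 = 0.1791
  age 6: 0.32683 × 0.7 = 0.2288
R₀ = 0.0000 + 0.4866 + 0.1679 + 0.1791 + 0.2288 = 1.0624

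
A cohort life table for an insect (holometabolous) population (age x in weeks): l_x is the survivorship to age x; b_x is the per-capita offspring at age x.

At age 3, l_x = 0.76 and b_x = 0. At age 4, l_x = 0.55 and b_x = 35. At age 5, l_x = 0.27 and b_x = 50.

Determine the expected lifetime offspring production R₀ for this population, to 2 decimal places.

32.75

R₀ = Σ l_x b_x:
  age 3: 0.76 × 0 = 0.0000
  age 4: 0.55 × 35 = 19.2500
  age 5: 0.27 × 50 = 13.5000
R₀ = 0.0000 + 19.2500 + 13.5000 = 32.7500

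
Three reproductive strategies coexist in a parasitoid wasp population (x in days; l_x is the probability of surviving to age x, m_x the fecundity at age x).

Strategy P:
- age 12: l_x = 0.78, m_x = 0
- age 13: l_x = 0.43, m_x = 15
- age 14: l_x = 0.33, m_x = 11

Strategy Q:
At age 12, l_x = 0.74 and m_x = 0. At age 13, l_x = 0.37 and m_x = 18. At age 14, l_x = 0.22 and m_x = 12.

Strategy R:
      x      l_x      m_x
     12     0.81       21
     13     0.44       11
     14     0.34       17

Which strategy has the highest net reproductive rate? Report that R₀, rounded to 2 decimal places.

Strategy P: R₀ = 0.78×0 + 0.43×15 + 0.33×11 = 10.0800
Strategy Q: R₀ = 0.74×0 + 0.37×18 + 0.22×12 = 9.3000
Strategy R: R₀ = 0.81×21 + 0.44×11 + 0.34×17 = 27.6300
Highest R₀: strategy R with 27.6300.

27.63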